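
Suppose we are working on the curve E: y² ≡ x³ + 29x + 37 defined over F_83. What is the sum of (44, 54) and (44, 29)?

The two points share x = 44 and their y-coordinates satisfy 54 + 29 ≡ 0 (mod 83), so they are inverses. Their sum is 𝒪.

O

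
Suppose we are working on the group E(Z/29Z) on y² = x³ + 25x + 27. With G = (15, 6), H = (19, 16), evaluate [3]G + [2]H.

First 3G:
Repeated addition: build up to 3G.
2G: tangent at (15, 6): λ = (3·15² + 25)/(2·6) ≡ 4/12. 12⁻¹ ≡ 17 (mod 29) since 12·17 = 204 ≡ 1, so λ ≡ 4·17 ≡ 10.
  x = λ² - 15 - 15 = 100 - 30 ≡ 12; y = λ·(15 - 12) - 6 ≡ 24. → (12, 24)
3G: (12, 24) + (15, 6). λ = (6 - 24)/(15 - 12) ≡ 11/3 mod 29. 3⁻¹ ≡ 10 (mod 29), so λ ≡ 23.
  x = λ² - 12 - 15 = 529 - 27 ≡ 9; y = λ·(12 - 9) - 24 ≡ 16. → (9, 16)
3G = (9, 16).
Next 2H:
Repeated addition: build up to 2H.
2H: tangent at (19, 16): λ = (3·19² + 25)/(2·16) ≡ 6/3. 3⁻¹ ≡ 10 (mod 29) since 3·10 = 30 ≡ 1, so λ ≡ 6·10 ≡ 2.
  x = λ² - 19 - 19 = 4 - 38 ≡ 24; y = λ·(19 - 24) - 16 ≡ 3. → (24, 3)
2H = (24, 3).
Finally 3G + 2H:
(9, 16) + (24, 3). λ = (3 - 16)/(24 - 9) ≡ 16/15 mod 29. 15⁻¹ ≡ 2 (mod 29), so λ ≡ 3.
  x = λ² - 9 - 24 = 9 - 33 ≡ 5; y = λ·(9 - 5) - 16 ≡ 25. → (5, 25)

(5, 25)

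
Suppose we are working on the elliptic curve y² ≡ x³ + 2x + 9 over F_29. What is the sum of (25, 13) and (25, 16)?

The two points share x = 25 and their y-coordinates satisfy 13 + 16 ≡ 0 (mod 29), so they are inverses. Their sum is O.

O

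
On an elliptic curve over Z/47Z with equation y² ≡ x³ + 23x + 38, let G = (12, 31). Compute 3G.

(14, 40)

Repeated addition: build up to 3G.
2G: tangent at (12, 31): λ = (3·12² + 23)/(2·31) ≡ 32/15. 15⁻¹ ≡ 22 (mod 47), so λ ≡ 32·22 ≡ 46.
  x = λ² - 12 - 12 = 2116 - 24 ≡ 24; y = λ·(12 - 24) - 31 ≡ 28. → (24, 28)
3G: (24, 28) + (12, 31). λ = (31 - 28)/(12 - 24) ≡ 3/35 mod 47. 35⁻¹ ≡ 43 (mod 47), so λ ≡ 35.
  x = λ² - 24 - 12 = 1225 - 36 ≡ 14; y = λ·(24 - 14) - 28 ≡ 40. → (14, 40)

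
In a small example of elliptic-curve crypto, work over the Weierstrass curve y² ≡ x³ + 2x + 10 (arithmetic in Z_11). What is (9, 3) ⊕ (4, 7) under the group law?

(7, 2)

(9, 3) + (4, 7). λ = (7 - 3)/(4 - 9) ≡ 4/6 mod 11. 6⁻¹ ≡ 2 (mod 11), so λ ≡ 8.
  x = λ² - 9 - 4 = 64 - 13 ≡ 7; y = λ·(9 - 7) - 3 ≡ 2. → (7, 2)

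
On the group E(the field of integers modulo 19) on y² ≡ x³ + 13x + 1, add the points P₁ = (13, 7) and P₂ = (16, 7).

(9, 12)

(13, 7) + (16, 7). λ = (7 - 7)/(16 - 13) ≡ 0/3 mod 19. 3⁻¹ ≡ 13 (mod 19), so λ ≡ 0.
  x = λ² - 13 - 16 = 0 - 29 ≡ 9; y = λ·(13 - 9) - 7 ≡ 12. → (9, 12)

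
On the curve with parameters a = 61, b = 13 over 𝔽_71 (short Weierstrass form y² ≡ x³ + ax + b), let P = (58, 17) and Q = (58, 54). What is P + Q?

O

The two points share x = 58 and their y-coordinates satisfy 17 + 54 ≡ 0 (mod 71), so they are inverses. Their sum is ∞.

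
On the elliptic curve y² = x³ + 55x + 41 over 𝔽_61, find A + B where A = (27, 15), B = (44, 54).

(36, 11)

(27, 15) + (44, 54). λ = (54 - 15)/(44 - 27) ≡ 39/17 mod 61. 17⁻¹ ≡ 18 (mod 61), so λ ≡ 31.
  x = λ² - 27 - 44 = 961 - 71 ≡ 36; y = λ·(27 - 36) - 15 ≡ 11. → (36, 11)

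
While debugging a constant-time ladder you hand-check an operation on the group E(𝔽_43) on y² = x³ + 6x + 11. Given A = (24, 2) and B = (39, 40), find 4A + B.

First 4A:
Repeated addition: build up to 4A.
2A: tangent at (24, 2): λ = (3·24² + 6)/(2·2) ≡ 14/4. 4⁻¹ ≡ 11 (mod 43), so λ ≡ 14·11 ≡ 25.
  x = λ² - 24 - 24 = 625 - 48 ≡ 18; y = λ·(24 - 18) - 2 ≡ 19. → (18, 19)
3A: (18, 19) + (24, 2). λ = (2 - 19)/(24 - 18) ≡ 26/6 mod 43. 6⁻¹ ≡ 36 (mod 43) since 6·36 = 216 ≡ 1, so λ ≡ 33.
  x = λ² - 18 - 24 = 1089 - 42 ≡ 15; y = λ·(18 - 15) - 19 ≡ 37. → (15, 37)
4A: (15, 37) + (24, 2). λ = (2 - 37)/(24 - 15) ≡ 8/9 mod 43. 9⁻¹ ≡ 24 (mod 43), so λ ≡ 20.
  x = λ² - 15 - 24 = 400 - 39 ≡ 17; y = λ·(15 - 17) - 37 ≡ 9. → (17, 9)
4A = (17, 9).
Finally 4A + B:
(17, 9) + (39, 40). λ = (40 - 9)/(39 - 17) ≡ 31/22 mod 43. 22⁻¹ ≡ 2 (mod 43), so λ ≡ 19.
  x = λ² - 17 - 39 = 361 - 56 ≡ 4; y = λ·(17 - 4) - 9 ≡ 23. → (4, 23)

(4, 23)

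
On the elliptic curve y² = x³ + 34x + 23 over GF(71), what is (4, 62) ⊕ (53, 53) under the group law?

(46, 37)

(4, 62) + (53, 53). λ = (53 - 62)/(53 - 4) ≡ 62/49 mod 71. 49⁻¹ ≡ 29 (mod 71) since 49·29 = 1421 ≡ 1, so λ ≡ 23.
  x = λ² - 4 - 53 = 529 - 57 ≡ 46; y = λ·(4 - 46) - 62 ≡ 37. → (46, 37)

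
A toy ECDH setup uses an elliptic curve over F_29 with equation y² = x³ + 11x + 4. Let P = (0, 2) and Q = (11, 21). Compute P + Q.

(9, 22)

(0, 2) + (11, 21). λ = (21 - 2)/(11 - 0) ≡ 19/11 mod 29. 11⁻¹ ≡ 8 (mod 29), so λ ≡ 7.
  x = λ² - 0 - 11 = 49 - 11 ≡ 9; y = λ·(0 - 9) - 2 ≡ 22. → (9, 22)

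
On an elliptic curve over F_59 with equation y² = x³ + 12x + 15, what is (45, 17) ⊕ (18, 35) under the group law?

(3, 14)

(45, 17) + (18, 35). λ = (35 - 17)/(18 - 45) ≡ 18/32 mod 59. 32⁻¹ ≡ 24 (mod 59) since 32·24 = 768 ≡ 1, so λ ≡ 19.
  x = λ² - 45 - 18 = 361 - 63 ≡ 3; y = λ·(45 - 3) - 17 ≡ 14. → (3, 14)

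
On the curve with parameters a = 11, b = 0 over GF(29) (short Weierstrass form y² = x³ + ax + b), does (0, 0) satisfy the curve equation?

yes

y² = 0² ≡ 0; x³ + 11x + 0 = 0 ≡ 0 (mod 29). 0 = 0.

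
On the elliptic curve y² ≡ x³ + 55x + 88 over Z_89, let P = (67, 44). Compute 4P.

(75, 32)

Double-and-add on 4 = (100)₂. Start with P = (67, 44) for the leading 1-bit.
double: tangent at (67, 44): λ = (3·67² + 55)/(2·44) ≡ 83/88. 88⁻¹ ≡ 88 (mod 89), so λ ≡ 83·88 ≡ 6.
  x = λ² - 67 - 67 = 36 - 134 ≡ 80; y = λ·(67 - 80) - 44 ≡ 56. → (80, 56)
double: tangent at (80, 56): λ = (3·80² + 55)/(2·56) ≡ 31/23. 23⁻¹ ≡ 31 (mod 89), so λ ≡ 31·31 ≡ 71.
  x = λ² - 80 - 80 = 5041 - 160 ≡ 75; y = λ·(80 - 75) - 56 ≡ 32. → (75, 32)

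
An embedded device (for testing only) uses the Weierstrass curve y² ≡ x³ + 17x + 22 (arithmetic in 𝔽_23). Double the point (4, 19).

tangent at (4, 19): λ = (3·4² + 17)/(2·19) ≡ 19/15. 15⁻¹ ≡ 20 (mod 23) since 15·20 = 300 ≡ 1, so λ ≡ 19·20 ≡ 12.
  x = λ² - 4 - 4 = 144 - 8 ≡ 21; y = λ·(4 - 21) - 19 ≡ 7. → (21, 7)

(21, 7)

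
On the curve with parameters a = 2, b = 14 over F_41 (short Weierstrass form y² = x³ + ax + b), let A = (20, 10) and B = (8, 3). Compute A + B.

(29, 36)

(20, 10) + (8, 3). λ = (3 - 10)/(8 - 20) ≡ 34/29 mod 41. 29⁻¹ ≡ 17 (mod 41), so λ ≡ 4.
  x = λ² - 20 - 8 = 16 - 28 ≡ 29; y = λ·(20 - 29) - 10 ≡ 36. → (29, 36)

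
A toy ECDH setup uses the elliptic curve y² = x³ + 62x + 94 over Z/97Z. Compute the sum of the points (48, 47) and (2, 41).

(45, 4)

(48, 47) + (2, 41). λ = (41 - 47)/(2 - 48) ≡ 91/51 mod 97. 51⁻¹ ≡ 78 (mod 97), so λ ≡ 17.
  x = λ² - 48 - 2 = 289 - 50 ≡ 45; y = λ·(48 - 45) - 47 ≡ 4. → (45, 4)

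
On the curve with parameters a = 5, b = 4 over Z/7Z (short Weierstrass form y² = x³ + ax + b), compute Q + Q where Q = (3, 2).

tangent at (3, 2): λ = (3·3² + 5)/(2·2) ≡ 4/4. 4⁻¹ ≡ 2 (mod 7), so λ ≡ 4·2 ≡ 1.
  x = λ² - 3 - 3 = 1 - 6 ≡ 2; y = λ·(3 - 2) - 2 ≡ 6. → (2, 6)

(2, 6)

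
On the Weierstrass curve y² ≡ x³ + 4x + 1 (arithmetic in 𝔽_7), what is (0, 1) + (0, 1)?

tangent at (0, 1): λ = (3·0² + 4)/(2·1) ≡ 4/2. 2⁻¹ ≡ 4 (mod 7) since 2·4 = 8 ≡ 1, so λ ≡ 4·4 ≡ 2.
  x = λ² - 0 - 0 = 4 - 0 ≡ 4; y = λ·(0 - 4) - 1 ≡ 5. → (4, 5)

(4, 5)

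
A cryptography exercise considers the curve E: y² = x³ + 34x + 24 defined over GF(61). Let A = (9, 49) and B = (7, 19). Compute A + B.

(9, 49) + (7, 19). λ = (19 - 49)/(7 - 9) ≡ 31/59 mod 61. 59⁻¹ ≡ 30 (mod 61), so λ ≡ 15.
  x = λ² - 9 - 7 = 225 - 16 ≡ 26; y = λ·(9 - 26) - 49 ≡ 1. → (26, 1)

(26, 1)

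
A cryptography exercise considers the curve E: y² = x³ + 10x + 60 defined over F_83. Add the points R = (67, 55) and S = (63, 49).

(59, 40)

(67, 55) + (63, 49). λ = (49 - 55)/(63 - 67) ≡ 77/79 mod 83. 79⁻¹ ≡ 62 (mod 83) since 79·62 = 4898 ≡ 1, so λ ≡ 43.
  x = λ² - 67 - 63 = 1849 - 130 ≡ 59; y = λ·(67 - 59) - 55 ≡ 40. → (59, 40)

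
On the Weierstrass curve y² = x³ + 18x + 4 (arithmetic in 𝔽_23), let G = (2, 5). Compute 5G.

O

Double-and-add on 5 = (101)₂. Start with G = (2, 5) for the leading 1-bit.
double: tangent at (2, 5): λ = (3·2² + 18)/(2·5) ≡ 7/10. 10⁻¹ ≡ 7 (mod 23), so λ ≡ 7·7 ≡ 3.
  x = λ² - 2 - 2 = 9 - 4 ≡ 5; y = λ·(2 - 5) - 5 ≡ 9. → (5, 9)
double: tangent at (5, 9): λ = (3·5² + 18)/(2·9) ≡ 1/18. 18⁻¹ ≡ 9 (mod 23), so λ ≡ 1·9 ≡ 9.
  x = λ² - 5 - 5 = 81 - 10 ≡ 2; y = λ·(5 - 2) - 9 ≡ 18. → (2, 18)
add G: (2, 18) + (2, 5): same x and y₁ ≡ -y₂, so the sum is O.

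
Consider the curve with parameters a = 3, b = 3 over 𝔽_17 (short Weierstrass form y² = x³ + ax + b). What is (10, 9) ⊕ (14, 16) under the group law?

(12, 13)

(10, 9) + (14, 16). λ = (16 - 9)/(14 - 10) ≡ 7/4 mod 17. 4⁻¹ ≡ 13 (mod 17), so λ ≡ 6.
  x = λ² - 10 - 14 = 36 - 24 ≡ 12; y = λ·(10 - 12) - 9 ≡ 13. → (12, 13)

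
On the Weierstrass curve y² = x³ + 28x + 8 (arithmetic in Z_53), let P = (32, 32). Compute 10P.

(34, 14)

Double-and-add on 10 = (1010)₂. Start with P = (32, 32) for the leading 1-bit.
double: tangent at (32, 32): λ = (3·32² + 28)/(2·32) ≡ 26/11. 11⁻¹ ≡ 29 (mod 53) since 11·29 = 319 ≡ 1, so λ ≡ 26·29 ≡ 12.
  x = λ² - 32 - 32 = 144 - 64 ≡ 27; y = λ·(32 - 27) - 32 ≡ 28. → (27, 28)
double: tangent at (27, 28): λ = (3·27² + 28)/(2·28) ≡ 42/3. 3⁻¹ ≡ 18 (mod 53), so λ ≡ 42·18 ≡ 14.
  x = λ² - 27 - 27 = 196 - 54 ≡ 36; y = λ·(27 - 36) - 28 ≡ 5. → (36, 5)
add P: (36, 5) + (32, 32). λ = (32 - 5)/(32 - 36) ≡ 27/49 mod 53. 49⁻¹ ≡ 13 (mod 53) since 49·13 = 637 ≡ 1, so λ ≡ 33.
  x = λ² - 36 - 32 = 1089 - 68 ≡ 14; y = λ·(36 - 14) - 5 ≡ 32. → (14, 32)
double: tangent at (14, 32): λ = (3·14² + 28)/(2·32) ≡ 33/11. 11⁻¹ ≡ 29 (mod 53), so λ ≡ 33·29 ≡ 3.
  x = λ² - 14 - 14 = 9 - 28 ≡ 34; y = λ·(14 - 34) - 32 ≡ 14. → (34, 14)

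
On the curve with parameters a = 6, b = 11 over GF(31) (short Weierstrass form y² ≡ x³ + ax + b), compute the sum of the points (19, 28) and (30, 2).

(19, 28) + (30, 2). λ = (2 - 28)/(30 - 19) ≡ 5/11 mod 31. 11⁻¹ ≡ 17 (mod 31) since 11·17 = 187 ≡ 1, so λ ≡ 23.
  x = λ² - 19 - 30 = 529 - 49 ≡ 15; y = λ·(19 - 15) - 28 ≡ 2. → (15, 2)

(15, 2)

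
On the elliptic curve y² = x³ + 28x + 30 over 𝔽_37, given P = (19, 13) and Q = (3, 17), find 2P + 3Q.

First 2P:
Repeated addition: build up to 2P.
2P: tangent at (19, 13): λ = (3·19² + 28)/(2·13) ≡ 1/26. 26⁻¹ ≡ 10 (mod 37) since 26·10 = 260 ≡ 1, so λ ≡ 1·10 ≡ 10.
  x = λ² - 19 - 19 = 100 - 38 ≡ 25; y = λ·(19 - 25) - 13 ≡ 1. → (25, 1)
2P = (25, 1).
Next 3Q:
Repeated addition: build up to 3Q.
2Q: tangent at (3, 17): λ = (3·3² + 28)/(2·17) ≡ 18/34. 34⁻¹ ≡ 12 (mod 37), so λ ≡ 18·12 ≡ 31.
  x = λ² - 3 - 3 = 961 - 6 ≡ 30; y = λ·(3 - 30) - 17 ≡ 34. → (30, 34)
3Q: (30, 34) + (3, 17). λ = (17 - 34)/(3 - 30) ≡ 20/10 mod 37. 10⁻¹ ≡ 26 (mod 37), so λ ≡ 2.
  x = λ² - 30 - 3 = 4 - 33 ≡ 8; y = λ·(30 - 8) - 34 ≡ 10. → (8, 10)
3Q = (8, 10).
Finally 2P + 3Q:
(25, 1) + (8, 10). λ = (10 - 1)/(8 - 25) ≡ 9/20 mod 37. 20⁻¹ ≡ 13 (mod 37), so λ ≡ 6.
  x = λ² - 25 - 8 = 36 - 33 ≡ 3; y = λ·(25 - 3) - 1 ≡ 20. → (3, 20)

(3, 20)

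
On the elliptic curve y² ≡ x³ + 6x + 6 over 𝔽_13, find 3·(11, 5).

Write P = (11, 5).
Repeated addition: build up to 3P.
2P: tangent at (11, 5): λ = (3·11² + 6)/(2·5) ≡ 5/10. 10⁻¹ ≡ 4 (mod 13) since 10·4 = 40 ≡ 1, so λ ≡ 5·4 ≡ 7.
  x = λ² - 11 - 11 = 49 - 22 ≡ 1; y = λ·(11 - 1) - 5 ≡ 0. → (1, 0)
3P: (1, 0) + (11, 5). λ = (5 - 0)/(11 - 1) ≡ 5/10 mod 13. 10⁻¹ ≡ 4 (mod 13), so λ ≡ 7.
  x = λ² - 1 - 11 = 49 - 12 ≡ 11; y = λ·(1 - 11) - 0 ≡ 8. → (11, 8)

(11, 8)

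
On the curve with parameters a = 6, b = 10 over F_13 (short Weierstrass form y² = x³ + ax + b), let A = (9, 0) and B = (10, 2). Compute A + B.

(9, 0) + (10, 2). λ = (2 - 0)/(10 - 9) ≡ 2/1 mod 13. 1⁻¹ ≡ 1 (mod 13), so λ ≡ 2.
  x = λ² - 9 - 10 = 4 - 19 ≡ 11; y = λ·(9 - 11) - 0 ≡ 9. → (11, 9)

(11, 9)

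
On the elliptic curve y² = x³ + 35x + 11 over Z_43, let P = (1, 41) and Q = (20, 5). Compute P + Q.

(1, 41) + (20, 5). λ = (5 - 41)/(20 - 1) ≡ 7/19 mod 43. 19⁻¹ ≡ 34 (mod 43) since 19·34 = 646 ≡ 1, so λ ≡ 23.
  x = λ² - 1 - 20 = 529 - 21 ≡ 35; y = λ·(1 - 35) - 41 ≡ 37. → (35, 37)

(35, 37)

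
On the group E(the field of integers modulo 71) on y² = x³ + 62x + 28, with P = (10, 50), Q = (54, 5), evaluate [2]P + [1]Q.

(53, 31)

First 2P:
Repeated addition: build up to 2P.
2P: tangent at (10, 50): λ = (3·10² + 62)/(2·50) ≡ 7/29. 29⁻¹ ≡ 49 (mod 71), so λ ≡ 7·49 ≡ 59.
  x = λ² - 10 - 10 = 3481 - 20 ≡ 53; y = λ·(10 - 53) - 50 ≡ 40. → (53, 40)
2P = (53, 40).
Finally 2P + Q:
(53, 40) + (54, 5). λ = (5 - 40)/(54 - 53) ≡ 36/1 mod 71. 1⁻¹ ≡ 1 (mod 71), so λ ≡ 36.
  x = λ² - 53 - 54 = 1296 - 107 ≡ 53; y = λ·(53 - 53) - 40 ≡ 31. → (53, 31)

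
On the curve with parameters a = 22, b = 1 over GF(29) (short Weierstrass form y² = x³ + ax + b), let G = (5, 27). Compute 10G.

Repeated addition: build up to 10G.
2G: tangent at (5, 27): λ = (3·5² + 22)/(2·27) ≡ 10/25. 25⁻¹ ≡ 7 (mod 29), so λ ≡ 10·7 ≡ 12.
  x = λ² - 5 - 5 = 144 - 10 ≡ 18; y = λ·(5 - 18) - 27 ≡ 20. → (18, 20)
3G: (18, 20) + (5, 27). λ = (27 - 20)/(5 - 18) ≡ 7/16 mod 29. 16⁻¹ ≡ 20 (mod 29) since 16·20 = 320 ≡ 1, so λ ≡ 24.
  x = λ² - 18 - 5 = 576 - 23 ≡ 2; y = λ·(18 - 2) - 20 ≡ 16. → (2, 16)
4G: (2, 16) + (5, 27). λ = (27 - 16)/(5 - 2) ≡ 11/3 mod 29. 3⁻¹ ≡ 10 (mod 29), so λ ≡ 23.
  x = λ² - 2 - 5 = 529 - 7 ≡ 0; y = λ·(2 - 0) - 16 ≡ 1. → (0, 1)
5G: (0, 1) + (5, 27). λ = (27 - 1)/(5 - 0) ≡ 26/5 mod 29. 5⁻¹ ≡ 6 (mod 29), so λ ≡ 11.
  x = λ² - 0 - 5 = 121 - 5 ≡ 0; y = λ·(0 - 0) - 1 ≡ 28. → (0, 28)
6G: (0, 28) + (5, 27). λ = (27 - 28)/(5 - 0) ≡ 28/5 mod 29. 5⁻¹ ≡ 6 (mod 29), so λ ≡ 23.
  x = λ² - 0 - 5 = 529 - 5 ≡ 2; y = λ·(0 - 2) - 28 ≡ 13. → (2, 13)
7G: (2, 13) + (5, 27). λ = (27 - 13)/(5 - 2) ≡ 14/3 mod 29. 3⁻¹ ≡ 10 (mod 29) since 3·10 = 30 ≡ 1, so λ ≡ 24.
  x = λ² - 2 - 5 = 576 - 7 ≡ 18; y = λ·(2 - 18) - 13 ≡ 9. → (18, 9)
8G: (18, 9) + (5, 27). λ = (27 - 9)/(5 - 18) ≡ 18/16 mod 29. 16⁻¹ ≡ 20 (mod 29), so λ ≡ 12.
  x = λ² - 18 - 5 = 144 - 23 ≡ 5; y = λ·(18 - 5) - 9 ≡ 2. → (5, 2)
9G: (5, 2) + (5, 27): same x and y₁ ≡ -y₂, so the sum is O.
10G: O + (5, 27) = (5, 27) (identity).

(5, 27)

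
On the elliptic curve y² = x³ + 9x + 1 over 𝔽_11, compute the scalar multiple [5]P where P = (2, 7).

Repeated addition: build up to 5P.
2P: tangent at (2, 7): λ = (3·2² + 9)/(2·7) ≡ 10/3. 3⁻¹ ≡ 4 (mod 11) since 3·4 = 12 ≡ 1, so λ ≡ 10·4 ≡ 7.
  x = λ² - 2 - 2 = 49 - 4 ≡ 1; y = λ·(2 - 1) - 7 ≡ 0. → (1, 0)
3P: (1, 0) + (2, 7). λ = (7 - 0)/(2 - 1) ≡ 7/1 mod 11. 1⁻¹ ≡ 1 (mod 11) since 1·1 = 1 ≡ 1, so λ ≡ 7.
  x = λ² - 1 - 2 = 49 - 3 ≡ 2; y = λ·(1 - 2) - 0 ≡ 4. → (2, 4)
4P: (2, 4) + (2, 7): same x and y₁ ≡ -y₂, so the sum is O.
5P: O + (2, 7) = (2, 7) (identity).

(2, 7)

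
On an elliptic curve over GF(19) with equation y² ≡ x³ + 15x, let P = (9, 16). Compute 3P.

Repeated addition: build up to 3P.
2P: tangent at (9, 16): λ = (3·9² + 15)/(2·16) ≡ 11/13. 13⁻¹ ≡ 3 (mod 19) since 13·3 = 39 ≡ 1, so λ ≡ 11·3 ≡ 14.
  x = λ² - 9 - 9 = 196 - 18 ≡ 7; y = λ·(9 - 7) - 16 ≡ 12. → (7, 12)
3P: (7, 12) + (9, 16). λ = (16 - 12)/(9 - 7) ≡ 4/2 mod 19. 2⁻¹ ≡ 10 (mod 19), so λ ≡ 2.
  x = λ² - 7 - 9 = 4 - 16 ≡ 7; y = λ·(7 - 7) - 12 ≡ 7. → (7, 7)

(7, 7)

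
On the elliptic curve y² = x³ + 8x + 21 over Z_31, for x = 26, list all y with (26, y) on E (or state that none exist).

x³ + 8x + 21 = 17805 ≡ 11 (mod 31).
11 is a non-residue mod 31; no y exists.

none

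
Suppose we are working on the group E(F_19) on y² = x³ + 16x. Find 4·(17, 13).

Write G = (17, 13).
Double-and-add on 4 = (100)₂. Start with G = (17, 13) for the leading 1-bit.
double: tangent at (17, 13): λ = (3·17² + 16)/(2·13) ≡ 9/7. 7⁻¹ ≡ 11 (mod 19), so λ ≡ 9·11 ≡ 4.
  x = λ² - 17 - 17 = 16 - 34 ≡ 1; y = λ·(17 - 1) - 13 ≡ 13. → (1, 13)
double: tangent at (1, 13): λ = (3·1² + 16)/(2·13) ≡ 0/7. 7⁻¹ ≡ 11 (mod 19) since 7·11 = 77 ≡ 1, so λ ≡ 0·11 ≡ 0.
  x = λ² - 1 - 1 = 0 - 2 ≡ 17; y = λ·(1 - 17) - 13 ≡ 6. → (17, 6)

(17, 6)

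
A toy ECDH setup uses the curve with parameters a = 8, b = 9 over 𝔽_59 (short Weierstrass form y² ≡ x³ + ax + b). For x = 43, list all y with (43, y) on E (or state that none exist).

x³ + 8x + 9 = 79860 ≡ 33 (mod 59).
33 is a non-residue mod 59; no y exists.

none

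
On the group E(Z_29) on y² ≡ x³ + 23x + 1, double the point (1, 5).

(21, 1)

tangent at (1, 5): λ = (3·1² + 23)/(2·5) ≡ 26/10. 10⁻¹ ≡ 3 (mod 29), so λ ≡ 26·3 ≡ 20.
  x = λ² - 1 - 1 = 400 - 2 ≡ 21; y = λ·(1 - 21) - 5 ≡ 1. → (21, 1)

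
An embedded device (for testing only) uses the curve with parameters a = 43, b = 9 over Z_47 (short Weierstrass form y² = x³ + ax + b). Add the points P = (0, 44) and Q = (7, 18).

(0, 44) + (7, 18). λ = (18 - 44)/(7 - 0) ≡ 21/7 mod 47. 7⁻¹ ≡ 27 (mod 47) since 7·27 = 189 ≡ 1, so λ ≡ 3.
  x = λ² - 0 - 7 = 9 - 7 ≡ 2; y = λ·(0 - 2) - 44 ≡ 44. → (2, 44)

(2, 44)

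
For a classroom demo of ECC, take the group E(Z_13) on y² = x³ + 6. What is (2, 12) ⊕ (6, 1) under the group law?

(2, 1)

(2, 12) + (6, 1). λ = (1 - 12)/(6 - 2) ≡ 2/4 mod 13. 4⁻¹ ≡ 10 (mod 13) since 4·10 = 40 ≡ 1, so λ ≡ 7.
  x = λ² - 2 - 6 = 49 - 8 ≡ 2; y = λ·(2 - 2) - 12 ≡ 1. → (2, 1)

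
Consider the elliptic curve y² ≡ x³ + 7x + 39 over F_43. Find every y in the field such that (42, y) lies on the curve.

17, 26

x³ + 7x + 39 = 74421 ≡ 31 (mod 43).
Square roots of 31 mod 43: 17 and 26 (since 17² = 289 ≡ 31).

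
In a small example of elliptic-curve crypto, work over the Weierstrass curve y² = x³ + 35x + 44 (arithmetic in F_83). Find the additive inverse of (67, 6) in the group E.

(67, 77)

-(67, 6) = (67, -6 mod 83) = (67, 77).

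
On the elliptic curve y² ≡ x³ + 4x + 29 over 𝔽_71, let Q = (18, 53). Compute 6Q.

Double-and-add on 6 = (110)₂. Start with Q = (18, 53) for the leading 1-bit.
double: tangent at (18, 53): λ = (3·18² + 4)/(2·53) ≡ 53/35. 35⁻¹ ≡ 69 (mod 71) since 35·69 = 2415 ≡ 1, so λ ≡ 53·69 ≡ 36.
  x = λ² - 18 - 18 = 1296 - 36 ≡ 53; y = λ·(18 - 53) - 53 ≡ 36. → (53, 36)
add Q: (53, 36) + (18, 53). λ = (53 - 36)/(18 - 53) ≡ 17/36 mod 71. 36⁻¹ ≡ 2 (mod 71), so λ ≡ 34.
  x = λ² - 53 - 18 = 1156 - 71 ≡ 20; y = λ·(53 - 20) - 36 ≡ 21. → (20, 21)
double: tangent at (20, 21): λ = (3·20² + 4)/(2·21) ≡ 68/42. 42⁻¹ ≡ 22 (mod 71), so λ ≡ 68·22 ≡ 5.
  x = λ² - 20 - 20 = 25 - 40 ≡ 56; y = λ·(20 - 56) - 21 ≡ 12. → (56, 12)

(56, 12)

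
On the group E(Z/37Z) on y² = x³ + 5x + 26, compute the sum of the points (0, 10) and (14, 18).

(12, 36)

(0, 10) + (14, 18). λ = (18 - 10)/(14 - 0) ≡ 8/14 mod 37. 14⁻¹ ≡ 8 (mod 37), so λ ≡ 27.
  x = λ² - 0 - 14 = 729 - 14 ≡ 12; y = λ·(0 - 12) - 10 ≡ 36. → (12, 36)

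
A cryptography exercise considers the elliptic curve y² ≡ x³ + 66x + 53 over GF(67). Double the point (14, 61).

tangent at (14, 61): λ = (3·14² + 66)/(2·61) ≡ 51/55. 55⁻¹ ≡ 39 (mod 67) since 55·39 = 2145 ≡ 1, so λ ≡ 51·39 ≡ 46.
  x = λ² - 14 - 14 = 2116 - 28 ≡ 11; y = λ·(14 - 11) - 61 ≡ 10. → (11, 10)

(11, 10)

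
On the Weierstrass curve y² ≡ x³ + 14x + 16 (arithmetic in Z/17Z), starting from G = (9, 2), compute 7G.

Repeated addition: build up to 7G.
2G: tangent at (9, 2): λ = (3·9² + 14)/(2·2) ≡ 2/4. 4⁻¹ ≡ 13 (mod 17), so λ ≡ 2·13 ≡ 9.
  x = λ² - 9 - 9 = 81 - 18 ≡ 12; y = λ·(9 - 12) - 2 ≡ 5. → (12, 5)
3G: (12, 5) + (9, 2). λ = (2 - 5)/(9 - 12) ≡ 14/14 mod 17. 14⁻¹ ≡ 11 (mod 17), so λ ≡ 1.
  x = λ² - 12 - 9 = 1 - 21 ≡ 14; y = λ·(12 - 14) - 5 ≡ 10. → (14, 10)
4G: (14, 10) + (9, 2). λ = (2 - 10)/(9 - 14) ≡ 9/12 mod 17. 12⁻¹ ≡ 10 (mod 17), so λ ≡ 5.
  x = λ² - 14 - 9 = 25 - 23 ≡ 2; y = λ·(14 - 2) - 10 ≡ 16. → (2, 16)
5G: (2, 16) + (9, 2). λ = (2 - 16)/(9 - 2) ≡ 3/7 mod 17. 7⁻¹ ≡ 5 (mod 17), so λ ≡ 15.
  x = λ² - 2 - 9 = 225 - 11 ≡ 10; y = λ·(2 - 10) - 16 ≡ 0. → (10, 0)
6G: (10, 0) + (9, 2). λ = (2 - 0)/(9 - 10) ≡ 2/16 mod 17. 16⁻¹ ≡ 16 (mod 17), so λ ≡ 15.
  x = λ² - 10 - 9 = 225 - 19 ≡ 2; y = λ·(10 - 2) - 0 ≡ 1. → (2, 1)
7G: (2, 1) + (9, 2). λ = (2 - 1)/(9 - 2) ≡ 1/7 mod 17. 7⁻¹ ≡ 5 (mod 17) since 7·5 = 35 ≡ 1, so λ ≡ 5.
  x = λ² - 2 - 9 = 25 - 11 ≡ 14; y = λ·(2 - 14) - 1 ≡ 7. → (14, 7)

(14, 7)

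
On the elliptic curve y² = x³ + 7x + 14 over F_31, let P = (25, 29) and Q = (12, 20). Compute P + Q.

(2, 6)

(25, 29) + (12, 20). λ = (20 - 29)/(12 - 25) ≡ 22/18 mod 31. 18⁻¹ ≡ 19 (mod 31) since 18·19 = 342 ≡ 1, so λ ≡ 15.
  x = λ² - 25 - 12 = 225 - 37 ≡ 2; y = λ·(25 - 2) - 29 ≡ 6. → (2, 6)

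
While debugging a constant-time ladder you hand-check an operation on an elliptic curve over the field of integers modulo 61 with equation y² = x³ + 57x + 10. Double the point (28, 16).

tangent at (28, 16): λ = (3·28² + 57)/(2·16) ≡ 30/32. 32⁻¹ ≡ 21 (mod 61), so λ ≡ 30·21 ≡ 20.
  x = λ² - 28 - 28 = 400 - 56 ≡ 39; y = λ·(28 - 39) - 16 ≡ 8. → (39, 8)

(39, 8)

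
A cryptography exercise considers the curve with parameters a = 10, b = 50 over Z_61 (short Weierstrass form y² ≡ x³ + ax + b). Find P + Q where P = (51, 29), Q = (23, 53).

(51, 29) + (23, 53). λ = (53 - 29)/(23 - 51) ≡ 24/33 mod 61. 33⁻¹ ≡ 37 (mod 61), so λ ≡ 34.
  x = λ² - 51 - 23 = 1156 - 74 ≡ 45; y = λ·(51 - 45) - 29 ≡ 53. → (45, 53)

(45, 53)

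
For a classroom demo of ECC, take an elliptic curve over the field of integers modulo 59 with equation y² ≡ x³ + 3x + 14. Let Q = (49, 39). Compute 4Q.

Double-and-add on 4 = (100)₂. Start with Q = (49, 39) for the leading 1-bit.
double: tangent at (49, 39): λ = (3·49² + 3)/(2·39) ≡ 8/19. 19⁻¹ ≡ 28 (mod 59), so λ ≡ 8·28 ≡ 47.
  x = λ² - 49 - 49 = 2209 - 98 ≡ 46; y = λ·(49 - 46) - 39 ≡ 43. → (46, 43)
double: tangent at (46, 43): λ = (3·46² + 3)/(2·43) ≡ 38/27. 27⁻¹ ≡ 35 (mod 59) since 27·35 = 945 ≡ 1, so λ ≡ 38·35 ≡ 32.
  x = λ² - 46 - 46 = 1024 - 92 ≡ 47; y = λ·(46 - 47) - 43 ≡ 43. → (47, 43)

(47, 43)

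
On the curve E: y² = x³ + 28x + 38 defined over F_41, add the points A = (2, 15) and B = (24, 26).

(2, 15) + (24, 26). λ = (26 - 15)/(24 - 2) ≡ 11/22 mod 41. 22⁻¹ ≡ 28 (mod 41) since 22·28 = 616 ≡ 1, so λ ≡ 21.
  x = λ² - 2 - 24 = 441 - 26 ≡ 5; y = λ·(2 - 5) - 15 ≡ 4. → (5, 4)

(5, 4)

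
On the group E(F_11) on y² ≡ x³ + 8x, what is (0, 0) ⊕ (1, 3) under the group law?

(0, 0) + (1, 3). λ = (3 - 0)/(1 - 0) ≡ 3/1 mod 11. 1⁻¹ ≡ 1 (mod 11) since 1·1 = 1 ≡ 1, so λ ≡ 3.
  x = λ² - 0 - 1 = 9 - 1 ≡ 8; y = λ·(0 - 8) - 0 ≡ 9. → (8, 9)

(8, 9)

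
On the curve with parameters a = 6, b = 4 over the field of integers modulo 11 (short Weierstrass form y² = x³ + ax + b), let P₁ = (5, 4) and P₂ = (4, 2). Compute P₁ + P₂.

(5, 4) + (4, 2). λ = (2 - 4)/(4 - 5) ≡ 9/10 mod 11. 10⁻¹ ≡ 10 (mod 11), so λ ≡ 2.
  x = λ² - 5 - 4 = 4 - 9 ≡ 6; y = λ·(5 - 6) - 4 ≡ 5. → (6, 5)

(6, 5)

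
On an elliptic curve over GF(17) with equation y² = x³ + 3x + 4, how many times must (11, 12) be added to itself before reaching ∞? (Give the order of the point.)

2P: tangent at (11, 12): λ = (3·11² + 3)/(2·12) ≡ 9/7. 7⁻¹ ≡ 5 (mod 17), so λ ≡ 9·5 ≡ 11.
  x = λ² - 11 - 11 = 121 - 22 ≡ 14; y = λ·(11 - 14) - 12 ≡ 6. → (14, 6)
3P: (14, 6) + (11, 12). λ = (12 - 6)/(11 - 14) ≡ 6/14 mod 17. 14⁻¹ ≡ 11 (mod 17) since 14·11 = 154 ≡ 1, so λ ≡ 15.
  x = λ² - 14 - 11 = 225 - 25 ≡ 13; y = λ·(14 - 13) - 6 ≡ 9. → (13, 9)
4P: (13, 9) + (11, 12). λ = (12 - 9)/(11 - 13) ≡ 3/15 mod 17. 15⁻¹ ≡ 8 (mod 17), so λ ≡ 7.
  x = λ² - 13 - 11 = 49 - 24 ≡ 8; y = λ·(13 - 8) - 9 ≡ 9. → (8, 9)
5P: (8, 9) + (11, 12). λ = (12 - 9)/(11 - 8) ≡ 3/3 mod 17. 3⁻¹ ≡ 6 (mod 17), so λ ≡ 1.
  x = λ² - 8 - 11 = 1 - 19 ≡ 16; y = λ·(8 - 16) - 9 ≡ 0. → (16, 0)
6P: (16, 0) + (11, 12). λ = (12 - 0)/(11 - 16) ≡ 12/12 mod 17. 12⁻¹ ≡ 10 (mod 17), so λ ≡ 1.
  x = λ² - 16 - 11 = 1 - 27 ≡ 8; y = λ·(16 - 8) - 0 ≡ 8. → (8, 8)
7P: (8, 8) + (11, 12). λ = (12 - 8)/(11 - 8) ≡ 4/3 mod 17. 3⁻¹ ≡ 6 (mod 17) since 3·6 = 18 ≡ 1, so λ ≡ 7.
  x = λ² - 8 - 11 = 49 - 19 ≡ 13; y = λ·(8 - 13) - 8 ≡ 8. → (13, 8)
8P: (13, 8) + (11, 12). λ = (12 - 8)/(11 - 13) ≡ 4/15 mod 17. 15⁻¹ ≡ 8 (mod 17) since 15·8 = 120 ≡ 1, so λ ≡ 15.
  x = λ² - 13 - 11 = 225 - 24 ≡ 14; y = λ·(13 - 14) - 8 ≡ 11. → (14, 11)
9P: (14, 11) + (11, 12). λ = (12 - 11)/(11 - 14) ≡ 1/14 mod 17. 14⁻¹ ≡ 11 (mod 17) since 14·11 = 154 ≡ 1, so λ ≡ 11.
  x = λ² - 14 - 11 = 121 - 25 ≡ 11; y = λ·(14 - 11) - 11 ≡ 5. → (11, 5)
10P: (11, 5) + (11, 12): same x and y₁ ≡ -y₂, so the sum is ∞.
10P = ∞, so the order is 10.

10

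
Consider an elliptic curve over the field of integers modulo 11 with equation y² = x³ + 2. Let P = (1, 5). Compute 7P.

(10, 10)

Double-and-add on 7 = (111)₂. Start with P = (1, 5) for the leading 1-bit.
double: tangent at (1, 5): λ = (3·1² + 0)/(2·5) ≡ 3/10. 10⁻¹ ≡ 10 (mod 11) since 10·10 = 100 ≡ 1, so λ ≡ 3·10 ≡ 8.
  x = λ² - 1 - 1 = 64 - 2 ≡ 7; y = λ·(1 - 7) - 5 ≡ 2. → (7, 2)
add P: (7, 2) + (1, 5). λ = (5 - 2)/(1 - 7) ≡ 3/5 mod 11. 5⁻¹ ≡ 9 (mod 11) since 5·9 = 45 ≡ 1, so λ ≡ 5.
  x = λ² - 7 - 1 = 25 - 8 ≡ 6; y = λ·(7 - 6) - 2 ≡ 3. → (6, 3)
double: tangent at (6, 3): λ = (3·6² + 0)/(2·3) ≡ 9/6. 6⁻¹ ≡ 2 (mod 11), so λ ≡ 9·2 ≡ 7.
  x = λ² - 6 - 6 = 49 - 12 ≡ 4; y = λ·(6 - 4) - 3 ≡ 0. → (4, 0)
add P: (4, 0) + (1, 5). λ = (5 - 0)/(1 - 4) ≡ 5/8 mod 11. 8⁻¹ ≡ 7 (mod 11), so λ ≡ 2.
  x = λ² - 4 - 1 = 4 - 5 ≡ 10; y = λ·(4 - 10) - 0 ≡ 10. → (10, 10)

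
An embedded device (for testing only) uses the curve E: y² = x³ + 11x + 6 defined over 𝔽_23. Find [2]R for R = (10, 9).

tangent at (10, 9): λ = (3·10² + 11)/(2·9) ≡ 12/18. 18⁻¹ ≡ 9 (mod 23), so λ ≡ 12·9 ≡ 16.
  x = λ² - 10 - 10 = 256 - 20 ≡ 6; y = λ·(10 - 6) - 9 ≡ 9. → (6, 9)

(6, 9)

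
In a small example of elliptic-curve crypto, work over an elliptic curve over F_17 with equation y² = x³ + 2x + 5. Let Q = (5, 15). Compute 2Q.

(11, 7)

tangent at (5, 15): λ = (3·5² + 2)/(2·15) ≡ 9/13. 13⁻¹ ≡ 4 (mod 17) since 13·4 = 52 ≡ 1, so λ ≡ 9·4 ≡ 2.
  x = λ² - 5 - 5 = 4 - 10 ≡ 11; y = λ·(5 - 11) - 15 ≡ 7. → (11, 7)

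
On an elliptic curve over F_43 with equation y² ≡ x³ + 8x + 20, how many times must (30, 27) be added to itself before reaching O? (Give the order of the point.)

2P: tangent at (30, 27): λ = (3·30² + 8)/(2·27) ≡ 42/11. 11⁻¹ ≡ 4 (mod 43) since 11·4 = 44 ≡ 1, so λ ≡ 42·4 ≡ 39.
  x = λ² - 30 - 30 = 1521 - 60 ≡ 42; y = λ·(30 - 42) - 27 ≡ 21. → (42, 21)
3P: (42, 21) + (30, 27). λ = (27 - 21)/(30 - 42) ≡ 6/31 mod 43. 31⁻¹ ≡ 25 (mod 43), so λ ≡ 21.
  x = λ² - 42 - 30 = 441 - 72 ≡ 25; y = λ·(42 - 25) - 21 ≡ 35. → (25, 35)
4P: (25, 35) + (30, 27). λ = (27 - 35)/(30 - 25) ≡ 35/5 mod 43. 5⁻¹ ≡ 26 (mod 43), so λ ≡ 7.
  x = λ² - 25 - 30 = 49 - 55 ≡ 37; y = λ·(25 - 37) - 35 ≡ 10. → (37, 10)
5P: (37, 10) + (30, 27). λ = (27 - 10)/(30 - 37) ≡ 17/36 mod 43. 36⁻¹ ≡ 6 (mod 43), so λ ≡ 16.
  x = λ² - 37 - 30 = 256 - 67 ≡ 17; y = λ·(37 - 17) - 10 ≡ 9. → (17, 9)
6P: (17, 9) + (30, 27). λ = (27 - 9)/(30 - 17) ≡ 18/13 mod 43. 13⁻¹ ≡ 10 (mod 43) since 13·10 = 130 ≡ 1, so λ ≡ 8.
  x = λ² - 17 - 30 = 64 - 47 ≡ 17; y = λ·(17 - 17) - 9 ≡ 34. → (17, 34)
7P: (17, 34) + (30, 27). λ = (27 - 34)/(30 - 17) ≡ 36/13 mod 43. 13⁻¹ ≡ 10 (mod 43), so λ ≡ 16.
  x = λ² - 17 - 30 = 256 - 47 ≡ 37; y = λ·(17 - 37) - 34 ≡ 33. → (37, 33)
8P: (37, 33) + (30, 27). λ = (27 - 33)/(30 - 37) ≡ 37/36 mod 43. 36⁻¹ ≡ 6 (mod 43) since 36·6 = 216 ≡ 1, so λ ≡ 7.
  x = λ² - 37 - 30 = 49 - 67 ≡ 25; y = λ·(37 - 25) - 33 ≡ 8. → (25, 8)
9P: (25, 8) + (30, 27). λ = (27 - 8)/(30 - 25) ≡ 19/5 mod 43. 5⁻¹ ≡ 26 (mod 43) since 5·26 = 130 ≡ 1, so λ ≡ 21.
  x = λ² - 25 - 30 = 441 - 55 ≡ 42; y = λ·(25 - 42) - 8 ≡ 22. → (42, 22)
10P: (42, 22) + (30, 27). λ = (27 - 22)/(30 - 42) ≡ 5/31 mod 43. 31⁻¹ ≡ 25 (mod 43), so λ ≡ 39.
  x = λ² - 42 - 30 = 1521 - 72 ≡ 30; y = λ·(42 - 30) - 22 ≡ 16. → (30, 16)
11P: (30, 16) + (30, 27): same x and y₁ ≡ -y₂, so the sum is O.
11P = O, so the order is 11.

11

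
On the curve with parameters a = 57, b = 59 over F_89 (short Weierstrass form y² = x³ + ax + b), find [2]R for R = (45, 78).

tangent at (45, 78): λ = (3·45² + 57)/(2·78) ≡ 80/67. 67⁻¹ ≡ 4 (mod 89), so λ ≡ 80·4 ≡ 53.
  x = λ² - 45 - 45 = 2809 - 90 ≡ 49; y = λ·(45 - 49) - 78 ≡ 66. → (49, 66)

(49, 66)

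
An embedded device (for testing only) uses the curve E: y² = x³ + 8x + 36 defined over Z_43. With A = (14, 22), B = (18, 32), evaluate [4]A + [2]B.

First 4A:
Double-and-add on 4 = (100)₂. Start with A = (14, 22) for the leading 1-bit.
double: tangent at (14, 22): λ = (3·14² + 8)/(2·22) ≡ 37/1. 1⁻¹ ≡ 1 (mod 43), so λ ≡ 37·1 ≡ 37.
  x = λ² - 14 - 14 = 1369 - 28 ≡ 8; y = λ·(14 - 8) - 22 ≡ 28. → (8, 28)
double: tangent at (8, 28): λ = (3·8² + 8)/(2·28) ≡ 28/13. 13⁻¹ ≡ 10 (mod 43) since 13·10 = 130 ≡ 1, so λ ≡ 28·10 ≡ 22.
  x = λ² - 8 - 8 = 484 - 16 ≡ 38; y = λ·(8 - 38) - 28 ≡ 0. → (38, 0)
4A = (38, 0).
Next 2B:
Repeated addition: build up to 2B.
2B: tangent at (18, 32): λ = (3·18² + 8)/(2·32) ≡ 34/21. 21⁻¹ ≡ 41 (mod 43), so λ ≡ 34·41 ≡ 18.
  x = λ² - 18 - 18 = 324 - 36 ≡ 30; y = λ·(18 - 30) - 32 ≡ 10. → (30, 10)
2B = (30, 10).
Finally 4A + 2B:
(38, 0) + (30, 10). λ = (10 - 0)/(30 - 38) ≡ 10/35 mod 43. 35⁻¹ ≡ 16 (mod 43), so λ ≡ 31.
  x = λ² - 38 - 30 = 961 - 68 ≡ 33; y = λ·(38 - 33) - 0 ≡ 26. → (33, 26)

(33, 26)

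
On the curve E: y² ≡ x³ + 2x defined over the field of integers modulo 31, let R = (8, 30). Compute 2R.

(0, 0)

tangent at (8, 30): λ = (3·8² + 2)/(2·30) ≡ 8/29. 29⁻¹ ≡ 15 (mod 31) since 29·15 = 435 ≡ 1, so λ ≡ 8·15 ≡ 27.
  x = λ² - 8 - 8 = 729 - 16 ≡ 0; y = λ·(8 - 0) - 30 ≡ 0. → (0, 0)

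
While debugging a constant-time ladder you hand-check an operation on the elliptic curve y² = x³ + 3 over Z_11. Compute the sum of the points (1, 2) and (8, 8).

(7, 7)

(1, 2) + (8, 8). λ = (8 - 2)/(8 - 1) ≡ 6/7 mod 11. 7⁻¹ ≡ 8 (mod 11), so λ ≡ 4.
  x = λ² - 1 - 8 = 16 - 9 ≡ 7; y = λ·(1 - 7) - 2 ≡ 7. → (7, 7)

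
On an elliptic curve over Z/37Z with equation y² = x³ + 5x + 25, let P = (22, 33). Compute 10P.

Repeated addition: build up to 10P.
2P: tangent at (22, 33): λ = (3·22² + 5)/(2·33) ≡ 14/29. 29⁻¹ ≡ 23 (mod 37) since 29·23 = 667 ≡ 1, so λ ≡ 14·23 ≡ 26.
  x = λ² - 22 - 22 = 676 - 44 ≡ 3; y = λ·(22 - 3) - 33 ≡ 17. → (3, 17)
3P: (3, 17) + (22, 33). λ = (33 - 17)/(22 - 3) ≡ 16/19 mod 37. 19⁻¹ ≡ 2 (mod 37), so λ ≡ 32.
  x = λ² - 3 - 22 = 1024 - 25 ≡ 0; y = λ·(3 - 0) - 17 ≡ 5. → (0, 5)
4P: (0, 5) + (22, 33). λ = (33 - 5)/(22 - 0) ≡ 28/22 mod 37. 22⁻¹ ≡ 32 (mod 37) since 22·32 = 704 ≡ 1, so λ ≡ 8.
  x = λ² - 0 - 22 = 64 - 22 ≡ 5; y = λ·(0 - 5) - 5 ≡ 29. → (5, 29)
5P: (5, 29) + (22, 33). λ = (33 - 29)/(22 - 5) ≡ 4/17 mod 37. 17⁻¹ ≡ 24 (mod 37), so λ ≡ 22.
  x = λ² - 5 - 22 = 484 - 27 ≡ 13; y = λ·(5 - 13) - 29 ≡ 17. → (13, 17)
6P: (13, 17) + (22, 33). λ = (33 - 17)/(22 - 13) ≡ 16/9 mod 37. 9⁻¹ ≡ 33 (mod 37) since 9·33 = 297 ≡ 1, so λ ≡ 10.
  x = λ² - 13 - 22 = 100 - 35 ≡ 28; y = λ·(13 - 28) - 17 ≡ 18. → (28, 18)
7P: (28, 18) + (22, 33). λ = (33 - 18)/(22 - 28) ≡ 15/31 mod 37. 31⁻¹ ≡ 6 (mod 37), so λ ≡ 16.
  x = λ² - 28 - 22 = 256 - 50 ≡ 21; y = λ·(28 - 21) - 18 ≡ 20. → (21, 20)
8P: (21, 20) + (22, 33). λ = (33 - 20)/(22 - 21) ≡ 13/1 mod 37. 1⁻¹ ≡ 1 (mod 37) since 1·1 = 1 ≡ 1, so λ ≡ 13.
  x = λ² - 21 - 22 = 169 - 43 ≡ 15; y = λ·(21 - 15) - 20 ≡ 21. → (15, 21)
9P: (15, 21) + (22, 33). λ = (33 - 21)/(22 - 15) ≡ 12/7 mod 37. 7⁻¹ ≡ 16 (mod 37), so λ ≡ 7.
  x = λ² - 15 - 22 = 49 - 37 ≡ 12; y = λ·(15 - 12) - 21 ≡ 0. → (12, 0)
10P: (12, 0) + (22, 33). λ = (33 - 0)/(22 - 12) ≡ 33/10 mod 37. 10⁻¹ ≡ 26 (mod 37) since 10·26 = 260 ≡ 1, so λ ≡ 7.
  x = λ² - 12 - 22 = 49 - 34 ≡ 15; y = λ·(12 - 15) - 0 ≡ 16. → (15, 16)

(15, 16)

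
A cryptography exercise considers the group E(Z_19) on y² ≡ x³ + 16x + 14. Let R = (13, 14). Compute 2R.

(13, 5)

tangent at (13, 14): λ = (3·13² + 16)/(2·14) ≡ 10/9. 9⁻¹ ≡ 17 (mod 19), so λ ≡ 10·17 ≡ 18.
  x = λ² - 13 - 13 = 324 - 26 ≡ 13; y = λ·(13 - 13) - 14 ≡ 5. → (13, 5)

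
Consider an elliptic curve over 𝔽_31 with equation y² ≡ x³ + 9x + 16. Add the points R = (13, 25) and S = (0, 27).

(5, 0)

(13, 25) + (0, 27). λ = (27 - 25)/(0 - 13) ≡ 2/18 mod 31. 18⁻¹ ≡ 19 (mod 31) since 18·19 = 342 ≡ 1, so λ ≡ 7.
  x = λ² - 13 - 0 = 49 - 13 ≡ 5; y = λ·(13 - 5) - 25 ≡ 0. → (5, 0)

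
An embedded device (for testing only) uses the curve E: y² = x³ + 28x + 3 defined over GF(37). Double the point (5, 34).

tangent at (5, 34): λ = (3·5² + 28)/(2·34) ≡ 29/31. 31⁻¹ ≡ 6 (mod 37) since 31·6 = 186 ≡ 1, so λ ≡ 29·6 ≡ 26.
  x = λ² - 5 - 5 = 676 - 10 ≡ 0; y = λ·(5 - 0) - 34 ≡ 22. → (0, 22)

(0, 22)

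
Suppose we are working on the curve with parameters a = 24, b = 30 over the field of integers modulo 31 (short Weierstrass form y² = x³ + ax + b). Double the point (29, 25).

(13, 20)

tangent at (29, 25): λ = (3·29² + 24)/(2·25) ≡ 5/19. 19⁻¹ ≡ 18 (mod 31), so λ ≡ 5·18 ≡ 28.
  x = λ² - 29 - 29 = 784 - 58 ≡ 13; y = λ·(29 - 13) - 25 ≡ 20. → (13, 20)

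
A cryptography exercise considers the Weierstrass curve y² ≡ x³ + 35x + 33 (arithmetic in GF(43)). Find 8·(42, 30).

Write P = (42, 30).
Double-and-add on 8 = (1000)₂. Start with P = (42, 30) for the leading 1-bit.
double: tangent at (42, 30): λ = (3·42² + 35)/(2·30) ≡ 38/17. 17⁻¹ ≡ 38 (mod 43) since 17·38 = 646 ≡ 1, so λ ≡ 38·38 ≡ 25.
  x = λ² - 42 - 42 = 625 - 84 ≡ 25; y = λ·(42 - 25) - 30 ≡ 8. → (25, 8)
double: tangent at (25, 8): λ = (3·25² + 35)/(2·8) ≡ 18/16. 16⁻¹ ≡ 35 (mod 43) since 16·35 = 560 ≡ 1, so λ ≡ 18·35 ≡ 28.
  x = λ² - 25 - 25 = 784 - 50 ≡ 3; y = λ·(25 - 3) - 8 ≡ 6. → (3, 6)
double: tangent at (3, 6): λ = (3·3² + 35)/(2·6) ≡ 19/12. 12⁻¹ ≡ 18 (mod 43), so λ ≡ 19·18 ≡ 41.
  x = λ² - 3 - 3 = 1681 - 6 ≡ 41; y = λ·(3 - 41) - 6 ≡ 27. → (41, 27)

(41, 27)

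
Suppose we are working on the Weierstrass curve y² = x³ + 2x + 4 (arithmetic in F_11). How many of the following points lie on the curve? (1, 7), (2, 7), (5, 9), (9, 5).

2

(1, 7): 7² ≡ 5, rhs ≡ 7 → off.
(2, 7): 7² ≡ 5, rhs ≡ 5 → on.
(5, 9): 9² ≡ 4, rhs ≡ 7 → off.
(9, 5): 5² ≡ 3, rhs ≡ 3 → on.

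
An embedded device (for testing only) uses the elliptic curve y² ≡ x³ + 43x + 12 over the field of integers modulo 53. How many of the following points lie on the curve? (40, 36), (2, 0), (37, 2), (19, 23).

1

(40, 36): 36² ≡ 24, rhs ≡ 12 → off.
(2, 0): 0² ≡ 0, rhs ≡ 0 → on.
(37, 2): 2² ≡ 4, rhs ≡ 51 → off.
(19, 23): 23² ≡ 52, rhs ≡ 3 → off.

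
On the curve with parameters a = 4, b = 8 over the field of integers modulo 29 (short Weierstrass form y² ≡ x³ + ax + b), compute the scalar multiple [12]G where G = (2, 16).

(23, 0)

Double-and-add on 12 = (1100)₂. Start with G = (2, 16) for the leading 1-bit.
double: tangent at (2, 16): λ = (3·2² + 4)/(2·16) ≡ 16/3. 3⁻¹ ≡ 10 (mod 29), so λ ≡ 16·10 ≡ 15.
  x = λ² - 2 - 2 = 225 - 4 ≡ 18; y = λ·(2 - 18) - 16 ≡ 5. → (18, 5)
add G: (18, 5) + (2, 16). λ = (16 - 5)/(2 - 18) ≡ 11/13 mod 29. 13⁻¹ ≡ 9 (mod 29) since 13·9 = 117 ≡ 1, so λ ≡ 12.
  x = λ² - 18 - 2 = 144 - 20 ≡ 8; y = λ·(18 - 8) - 5 ≡ 28. → (8, 28)
double: tangent at (8, 28): λ = (3·8² + 4)/(2·28) ≡ 22/27. 27⁻¹ ≡ 14 (mod 29) since 27·14 = 378 ≡ 1, so λ ≡ 22·14 ≡ 18.
  x = λ² - 8 - 8 = 324 - 16 ≡ 18; y = λ·(8 - 18) - 28 ≡ 24. → (18, 24)
double: tangent at (18, 24): λ = (3·18² + 4)/(2·24) ≡ 19/19. 19⁻¹ ≡ 26 (mod 29), so λ ≡ 19·26 ≡ 1.
  x = λ² - 18 - 18 = 1 - 36 ≡ 23; y = λ·(18 - 23) - 24 ≡ 0. → (23, 0)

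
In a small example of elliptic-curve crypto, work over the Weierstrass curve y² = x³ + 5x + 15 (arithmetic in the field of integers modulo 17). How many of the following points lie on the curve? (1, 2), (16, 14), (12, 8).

2

(1, 2): 2² ≡ 4, rhs ≡ 4 → on.
(16, 14): 14² ≡ 9, rhs ≡ 9 → on.
(12, 8): 8² ≡ 13, rhs ≡ 1 → off.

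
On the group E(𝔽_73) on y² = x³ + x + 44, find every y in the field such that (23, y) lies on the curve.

x³ + 1x + 44 = 12234 ≡ 43 (mod 73).
43 is a non-residue mod 73; no y exists.

none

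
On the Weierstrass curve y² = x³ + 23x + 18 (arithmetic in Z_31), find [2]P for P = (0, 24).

(25, 6)

tangent at (0, 24): λ = (3·0² + 23)/(2·24) ≡ 23/17. 17⁻¹ ≡ 11 (mod 31) since 17·11 = 187 ≡ 1, so λ ≡ 23·11 ≡ 5.
  x = λ² - 0 - 0 = 25 - 0 ≡ 25; y = λ·(0 - 25) - 24 ≡ 6. → (25, 6)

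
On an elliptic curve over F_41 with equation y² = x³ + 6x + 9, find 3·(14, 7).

(14, 34)

Write Q = (14, 7).
Repeated addition: build up to 3Q.
2Q: tangent at (14, 7): λ = (3·14² + 6)/(2·7) ≡ 20/14. 14⁻¹ ≡ 3 (mod 41), so λ ≡ 20·3 ≡ 19.
  x = λ² - 14 - 14 = 361 - 28 ≡ 5; y = λ·(14 - 5) - 7 ≡ 0. → (5, 0)
3Q: (5, 0) + (14, 7). λ = (7 - 0)/(14 - 5) ≡ 7/9 mod 41. 9⁻¹ ≡ 32 (mod 41) since 9·32 = 288 ≡ 1, so λ ≡ 19.
  x = λ² - 5 - 14 = 361 - 19 ≡ 14; y = λ·(5 - 14) - 0 ≡ 34. → (14, 34)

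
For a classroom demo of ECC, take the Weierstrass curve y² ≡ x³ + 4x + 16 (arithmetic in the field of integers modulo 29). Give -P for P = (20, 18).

-(20, 18) = (20, -18 mod 29) = (20, 11).

(20, 11)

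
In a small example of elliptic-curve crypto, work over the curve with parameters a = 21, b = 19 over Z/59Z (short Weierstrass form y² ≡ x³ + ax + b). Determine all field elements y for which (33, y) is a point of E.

none

x³ + 21x + 19 = 36649 ≡ 10 (mod 59).
10 is a non-residue mod 59; no y exists.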